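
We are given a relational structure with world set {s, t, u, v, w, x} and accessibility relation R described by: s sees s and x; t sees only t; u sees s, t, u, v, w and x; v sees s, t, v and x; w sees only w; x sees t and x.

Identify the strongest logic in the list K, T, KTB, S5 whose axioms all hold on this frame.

T

Reflexive (axiom T): yes — every world is R-related to itself.
Symmetric (axiom B): no — s R x but not x R s.
Euclidean (axiom 5): no — u R s and u R t, but not s R t.
So F validates K, T; KTB would additionally require R to be symmetric. The strongest is T.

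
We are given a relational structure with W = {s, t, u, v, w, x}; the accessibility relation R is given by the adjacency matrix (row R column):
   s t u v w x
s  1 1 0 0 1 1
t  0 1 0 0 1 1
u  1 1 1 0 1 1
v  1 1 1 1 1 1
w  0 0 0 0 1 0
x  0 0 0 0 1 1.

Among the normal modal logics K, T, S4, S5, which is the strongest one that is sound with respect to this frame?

Reflexive (axiom T): yes — every world is R-related to itself.
Transitive (axiom 4): yes — every two-step R-path is closed by a direct edge.
Euclidean (axiom 5): no — s R w and s R t, but not w R t.
So F validates K, T, S4; S5 would additionally require R to be Euclidean. The strongest is S4.

S4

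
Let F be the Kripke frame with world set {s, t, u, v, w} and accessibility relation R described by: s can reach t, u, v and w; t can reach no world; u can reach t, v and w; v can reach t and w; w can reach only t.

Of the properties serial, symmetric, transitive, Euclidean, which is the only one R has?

Serial: no — t has no R-successor.
Symmetric: no — s R t but not t R s.
Transitive: yes — every two-step R-path is closed by a direct edge.
Euclidean: no — s R t and s R u, but not t R u.
Only transitive holds.

transitive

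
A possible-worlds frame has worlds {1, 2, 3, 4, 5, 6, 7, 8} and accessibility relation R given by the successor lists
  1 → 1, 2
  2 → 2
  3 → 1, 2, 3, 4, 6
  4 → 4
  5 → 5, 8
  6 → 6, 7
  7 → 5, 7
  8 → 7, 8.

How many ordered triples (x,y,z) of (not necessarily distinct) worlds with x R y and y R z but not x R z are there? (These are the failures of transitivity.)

Enumerating: (3,6,7), (5,8,7), (6,7,5), (7,5,8), (8,7,5).

5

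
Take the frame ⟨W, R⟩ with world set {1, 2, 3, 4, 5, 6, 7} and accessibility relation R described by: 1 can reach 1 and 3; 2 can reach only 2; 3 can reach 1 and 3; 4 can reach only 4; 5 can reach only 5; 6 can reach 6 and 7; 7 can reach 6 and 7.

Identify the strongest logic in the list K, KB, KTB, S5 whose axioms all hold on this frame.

S5

Symmetric (axiom B): yes — every pair in R has its reverse in R.
Reflexive (axiom T): yes — every world is R-related to itself.
Euclidean (axiom 5): yes — any two successors of a common world are R-related.
So F validates K, KB, KTB, S5. The strongest is S5.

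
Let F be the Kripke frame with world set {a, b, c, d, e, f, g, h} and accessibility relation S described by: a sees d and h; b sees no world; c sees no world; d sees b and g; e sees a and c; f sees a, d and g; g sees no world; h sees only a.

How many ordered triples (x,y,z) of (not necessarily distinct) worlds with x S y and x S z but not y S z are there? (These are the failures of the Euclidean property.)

Enumerating: (a,d,d), (a,d,h), (a,h,d), (a,h,h), (d,b,b), (d,b,g), (d,g,b), (d,g,g), (e,a,a), (e,a,c), (e,c,a), (e,c,c), … and 8 more.
Total: 20.

20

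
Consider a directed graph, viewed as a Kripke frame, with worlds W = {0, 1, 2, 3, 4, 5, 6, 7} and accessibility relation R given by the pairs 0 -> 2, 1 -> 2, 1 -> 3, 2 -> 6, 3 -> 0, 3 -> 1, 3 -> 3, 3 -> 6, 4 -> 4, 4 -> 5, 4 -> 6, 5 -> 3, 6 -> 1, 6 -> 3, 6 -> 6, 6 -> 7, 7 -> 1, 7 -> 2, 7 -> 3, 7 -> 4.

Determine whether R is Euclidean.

No

Euclidean: no — 1 R 2 and 1 R 3, but not 2 R 3.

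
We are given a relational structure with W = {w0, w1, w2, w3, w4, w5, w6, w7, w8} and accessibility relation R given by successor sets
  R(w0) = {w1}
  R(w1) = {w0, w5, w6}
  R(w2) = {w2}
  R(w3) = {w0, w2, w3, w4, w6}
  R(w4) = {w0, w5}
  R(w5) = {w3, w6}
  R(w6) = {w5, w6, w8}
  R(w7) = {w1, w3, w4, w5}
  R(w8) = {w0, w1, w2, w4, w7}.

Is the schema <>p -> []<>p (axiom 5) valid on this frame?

The schema 5 characterises exactly the Euclidean frames.
Euclidean: no — w1 R w0 and w1 R w5, but not w0 R w5.

No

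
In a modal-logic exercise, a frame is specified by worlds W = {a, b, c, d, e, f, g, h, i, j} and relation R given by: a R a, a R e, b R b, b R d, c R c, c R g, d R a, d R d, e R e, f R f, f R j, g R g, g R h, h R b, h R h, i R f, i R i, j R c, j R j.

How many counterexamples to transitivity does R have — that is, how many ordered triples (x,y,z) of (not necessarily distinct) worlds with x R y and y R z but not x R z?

Enumerating: (b,d,a), (c,g,h), (d,a,e), (f,j,c), (g,h,b), (h,b,d), (i,f,j), (j,c,g).

8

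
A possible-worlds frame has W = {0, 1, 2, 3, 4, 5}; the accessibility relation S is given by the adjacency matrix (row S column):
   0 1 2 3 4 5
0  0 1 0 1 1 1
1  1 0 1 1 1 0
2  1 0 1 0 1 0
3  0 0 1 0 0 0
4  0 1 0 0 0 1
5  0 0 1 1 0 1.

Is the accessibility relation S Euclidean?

Euclidean: no — 0 S 1 and 0 S 5, but not 1 S 5.

No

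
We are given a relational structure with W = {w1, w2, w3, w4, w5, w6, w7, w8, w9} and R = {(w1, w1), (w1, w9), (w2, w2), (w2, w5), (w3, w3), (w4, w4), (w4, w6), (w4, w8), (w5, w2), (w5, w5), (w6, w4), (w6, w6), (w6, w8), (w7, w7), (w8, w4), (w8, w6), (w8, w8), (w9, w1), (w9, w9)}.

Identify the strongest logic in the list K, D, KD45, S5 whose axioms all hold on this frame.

Serial (axiom D): yes — every world has a successor (e.g. w1 R w1).
Euclidean (axiom 5): yes — any two successors of a common world are R-related.
Transitive (axiom 4): yes — every two-step R-path is closed by a direct edge.
Reflexive (axiom T): yes — every world is R-related to itself.
So F validates K, D, KD45, S5. The strongest is S5.

S5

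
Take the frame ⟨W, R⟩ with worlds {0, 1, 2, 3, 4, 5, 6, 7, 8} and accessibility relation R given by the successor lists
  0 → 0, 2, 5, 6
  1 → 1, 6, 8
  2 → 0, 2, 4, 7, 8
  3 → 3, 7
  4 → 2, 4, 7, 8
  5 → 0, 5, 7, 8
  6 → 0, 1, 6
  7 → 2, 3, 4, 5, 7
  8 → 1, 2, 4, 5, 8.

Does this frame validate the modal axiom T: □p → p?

Axiom T corresponds to the accessibility relation being reflexive.
Reflexive: yes — every world is R-related to itself.

Yes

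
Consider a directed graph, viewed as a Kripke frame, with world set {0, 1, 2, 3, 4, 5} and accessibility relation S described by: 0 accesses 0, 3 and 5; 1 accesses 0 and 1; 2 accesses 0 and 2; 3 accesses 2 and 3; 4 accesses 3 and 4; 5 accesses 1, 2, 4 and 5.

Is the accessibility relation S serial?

Yes

Serial: yes — every world has a successor (e.g. 0 S 0).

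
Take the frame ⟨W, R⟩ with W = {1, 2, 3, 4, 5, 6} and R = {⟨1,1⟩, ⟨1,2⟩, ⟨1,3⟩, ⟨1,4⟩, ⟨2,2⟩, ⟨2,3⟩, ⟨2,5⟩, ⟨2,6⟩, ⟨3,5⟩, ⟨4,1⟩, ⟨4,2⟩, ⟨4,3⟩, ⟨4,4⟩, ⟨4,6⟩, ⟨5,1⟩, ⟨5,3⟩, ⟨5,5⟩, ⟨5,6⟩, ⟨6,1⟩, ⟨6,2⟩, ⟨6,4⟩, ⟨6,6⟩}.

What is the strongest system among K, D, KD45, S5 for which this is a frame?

Serial (axiom D): yes — every world has a successor (e.g. 1 R 1).
Euclidean (axiom 5): no — 1 R 2 and 1 R 4, but not 2 R 4.
Transitive (axiom 4): no — 1 R 2 and 2 R 5, but not 1 R 5.
Reflexive (axiom T): no — 3 is not related to itself.
So F validates K, D; KD45 would additionally require R to be Euclidean and transitive. The strongest is D.

D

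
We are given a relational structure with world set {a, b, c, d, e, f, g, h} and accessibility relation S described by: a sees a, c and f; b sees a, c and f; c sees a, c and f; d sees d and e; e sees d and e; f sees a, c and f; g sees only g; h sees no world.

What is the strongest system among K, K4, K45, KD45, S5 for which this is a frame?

K45

Transitive (axiom 4): yes — every two-step S-path is closed by a direct edge.
Euclidean (axiom 5): yes — any two successors of a common world are S-related.
Serial (axiom D): no — h has no S-successor.
Reflexive (axiom T): no — b is not related to itself.
So F validates K, K4, K45; KD45 would additionally require S to be serial. The strongest is K45.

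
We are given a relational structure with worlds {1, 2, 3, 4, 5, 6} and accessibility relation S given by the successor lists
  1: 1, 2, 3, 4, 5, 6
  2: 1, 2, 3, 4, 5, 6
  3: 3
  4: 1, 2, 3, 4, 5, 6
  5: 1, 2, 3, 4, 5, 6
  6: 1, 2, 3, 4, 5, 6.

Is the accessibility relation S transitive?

Transitive: yes — every two-step S-path is closed by a direct edge.

Yes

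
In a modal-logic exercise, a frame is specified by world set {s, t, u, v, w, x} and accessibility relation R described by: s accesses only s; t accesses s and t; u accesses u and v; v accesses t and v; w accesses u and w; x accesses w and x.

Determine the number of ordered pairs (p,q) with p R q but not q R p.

5

Enumerating: (t,s), (u,v), (v,t), (w,u), (x,w).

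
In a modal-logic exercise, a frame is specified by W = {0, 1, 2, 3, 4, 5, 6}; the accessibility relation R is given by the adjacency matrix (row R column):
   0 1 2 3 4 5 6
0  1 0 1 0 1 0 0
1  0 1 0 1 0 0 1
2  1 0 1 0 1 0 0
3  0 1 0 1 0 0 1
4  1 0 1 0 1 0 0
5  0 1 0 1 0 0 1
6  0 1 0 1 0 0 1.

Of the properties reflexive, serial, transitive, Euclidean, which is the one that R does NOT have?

reflexive

Reflexive: no — 5 is not related to itself.
Serial: yes — every world has a successor (e.g. 0 R 0).
Transitive: yes — every two-step R-path is closed by a direct edge.
Euclidean: yes — any two successors of a common world are R-related.
Only reflexive fails.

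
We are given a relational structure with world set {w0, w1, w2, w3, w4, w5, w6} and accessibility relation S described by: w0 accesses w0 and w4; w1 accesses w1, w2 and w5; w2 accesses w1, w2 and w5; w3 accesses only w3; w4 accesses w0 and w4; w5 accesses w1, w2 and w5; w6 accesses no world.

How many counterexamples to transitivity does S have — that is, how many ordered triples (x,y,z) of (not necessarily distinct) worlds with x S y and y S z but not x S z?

S is transitive; there are no such tuples.

0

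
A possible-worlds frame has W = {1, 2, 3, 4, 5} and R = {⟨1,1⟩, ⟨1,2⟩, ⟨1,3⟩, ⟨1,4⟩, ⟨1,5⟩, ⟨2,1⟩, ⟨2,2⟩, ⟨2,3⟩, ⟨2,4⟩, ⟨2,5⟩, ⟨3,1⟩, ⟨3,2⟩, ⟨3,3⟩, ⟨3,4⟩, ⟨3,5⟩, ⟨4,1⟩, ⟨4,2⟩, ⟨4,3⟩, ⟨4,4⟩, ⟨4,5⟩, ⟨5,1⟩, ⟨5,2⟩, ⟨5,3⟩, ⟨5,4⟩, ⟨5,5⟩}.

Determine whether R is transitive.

Transitive: yes — every two-step R-path is closed by a direct edge.

Yes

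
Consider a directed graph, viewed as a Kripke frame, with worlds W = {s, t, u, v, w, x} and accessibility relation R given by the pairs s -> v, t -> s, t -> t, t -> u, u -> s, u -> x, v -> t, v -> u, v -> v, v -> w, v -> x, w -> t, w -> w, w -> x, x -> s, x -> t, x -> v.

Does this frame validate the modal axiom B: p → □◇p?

Axiom B corresponds to the accessibility relation being symmetric.
Symmetric: no — s R v but not v R s.

No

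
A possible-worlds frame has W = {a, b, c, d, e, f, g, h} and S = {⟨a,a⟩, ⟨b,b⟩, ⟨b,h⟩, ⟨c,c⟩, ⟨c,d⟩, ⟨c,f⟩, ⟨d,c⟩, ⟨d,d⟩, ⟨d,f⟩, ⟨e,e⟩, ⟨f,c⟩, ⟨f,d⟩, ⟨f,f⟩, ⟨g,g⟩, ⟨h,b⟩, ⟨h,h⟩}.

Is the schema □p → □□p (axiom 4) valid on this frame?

Yes

Axiom 4 corresponds to the accessibility relation being transitive.
Transitive: yes — every two-step S-path is closed by a direct edge.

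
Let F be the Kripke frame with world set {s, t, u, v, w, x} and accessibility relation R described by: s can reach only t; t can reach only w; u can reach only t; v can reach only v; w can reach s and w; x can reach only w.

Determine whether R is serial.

Yes

Serial: yes — every world has a successor (e.g. s R t).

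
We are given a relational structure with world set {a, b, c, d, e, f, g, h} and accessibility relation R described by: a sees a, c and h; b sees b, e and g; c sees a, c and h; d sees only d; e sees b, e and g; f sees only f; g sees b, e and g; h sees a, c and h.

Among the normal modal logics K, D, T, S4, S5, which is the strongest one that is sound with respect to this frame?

S5

Serial (axiom D): yes — every world has a successor (e.g. a R a).
Reflexive (axiom T): yes — every world is R-related to itself.
Transitive (axiom 4): yes — every two-step R-path is closed by a direct edge.
Euclidean (axiom 5): yes — any two successors of a common world are R-related.
So F validates K, D, T, S4, S5. The strongest is S5.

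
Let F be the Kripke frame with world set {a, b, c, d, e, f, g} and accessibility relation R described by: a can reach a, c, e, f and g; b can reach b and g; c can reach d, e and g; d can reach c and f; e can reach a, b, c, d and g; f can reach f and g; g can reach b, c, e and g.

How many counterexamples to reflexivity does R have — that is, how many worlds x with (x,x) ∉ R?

Enumerating: c, d, e.

3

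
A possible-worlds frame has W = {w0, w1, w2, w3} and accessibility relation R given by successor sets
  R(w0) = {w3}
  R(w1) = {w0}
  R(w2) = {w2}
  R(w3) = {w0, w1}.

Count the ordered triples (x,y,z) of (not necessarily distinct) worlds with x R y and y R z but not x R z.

4

Enumerating: (w0,w3,w0), (w0,w3,w1), (w1,w0,w3), (w3,w0,w3).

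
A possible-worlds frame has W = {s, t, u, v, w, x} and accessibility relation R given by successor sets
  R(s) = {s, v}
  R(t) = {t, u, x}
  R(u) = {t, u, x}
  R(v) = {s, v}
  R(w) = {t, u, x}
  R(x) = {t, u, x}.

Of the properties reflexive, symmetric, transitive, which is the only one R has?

transitive

Reflexive: no — w is not related to itself.
Symmetric: no — w R t but not t R w.
Transitive: yes — every two-step R-path is closed by a direct edge.
Only transitive holds.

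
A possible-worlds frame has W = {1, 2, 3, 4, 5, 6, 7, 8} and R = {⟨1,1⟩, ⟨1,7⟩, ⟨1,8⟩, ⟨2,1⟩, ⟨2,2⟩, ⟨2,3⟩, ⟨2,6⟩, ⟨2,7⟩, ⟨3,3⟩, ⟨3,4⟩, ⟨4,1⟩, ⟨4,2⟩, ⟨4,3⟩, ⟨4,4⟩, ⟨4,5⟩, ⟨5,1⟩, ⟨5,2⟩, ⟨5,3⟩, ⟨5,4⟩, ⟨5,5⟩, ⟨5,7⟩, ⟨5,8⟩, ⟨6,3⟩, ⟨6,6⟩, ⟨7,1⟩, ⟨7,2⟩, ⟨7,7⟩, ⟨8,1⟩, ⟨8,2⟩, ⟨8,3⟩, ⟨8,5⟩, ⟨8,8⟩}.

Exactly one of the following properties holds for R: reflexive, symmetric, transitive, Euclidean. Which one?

reflexive

Reflexive: yes — every world is R-related to itself.
Symmetric: no — 2 R 1 but not 1 R 2.
Transitive: no — 1 R 7 and 7 R 2, but not 1 R 2.
Euclidean: no — 1 R 7 and 1 R 8, but not 7 R 8.
Only reflexive holds.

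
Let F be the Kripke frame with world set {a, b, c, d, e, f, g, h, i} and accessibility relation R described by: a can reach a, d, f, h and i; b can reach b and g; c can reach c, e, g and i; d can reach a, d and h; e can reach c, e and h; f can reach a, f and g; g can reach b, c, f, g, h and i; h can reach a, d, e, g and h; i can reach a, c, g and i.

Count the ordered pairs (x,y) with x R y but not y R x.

0

R is symmetric; there are no such tuples.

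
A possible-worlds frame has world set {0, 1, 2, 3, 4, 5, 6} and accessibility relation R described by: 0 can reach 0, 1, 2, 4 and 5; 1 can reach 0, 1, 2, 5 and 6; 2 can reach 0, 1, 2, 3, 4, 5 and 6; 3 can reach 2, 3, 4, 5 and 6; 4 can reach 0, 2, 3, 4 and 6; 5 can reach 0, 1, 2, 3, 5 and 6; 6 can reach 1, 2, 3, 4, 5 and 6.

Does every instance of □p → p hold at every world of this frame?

Yes

Axiom T corresponds to the accessibility relation being reflexive.
Reflexive: yes — every world is R-related to itself.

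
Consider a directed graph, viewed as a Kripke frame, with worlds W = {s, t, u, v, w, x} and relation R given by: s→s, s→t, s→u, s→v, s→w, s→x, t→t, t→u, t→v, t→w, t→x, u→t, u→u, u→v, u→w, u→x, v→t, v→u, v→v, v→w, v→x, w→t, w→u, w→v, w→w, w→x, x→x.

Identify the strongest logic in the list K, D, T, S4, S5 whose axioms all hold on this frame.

S4

Serial (axiom D): yes — every world has a successor (e.g. s R s).
Reflexive (axiom T): yes — every world is R-related to itself.
Transitive (axiom 4): yes — every two-step R-path is closed by a direct edge.
Euclidean (axiom 5): no — s R x and s R t, but not x R t.
So F validates K, D, T, S4; S5 would additionally require R to be Euclidean. The strongest is S4.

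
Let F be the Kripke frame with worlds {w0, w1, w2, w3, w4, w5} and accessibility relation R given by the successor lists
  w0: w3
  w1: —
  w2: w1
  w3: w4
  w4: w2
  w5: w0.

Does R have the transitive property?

No

Transitive: no — w0 R w3 and w3 R w4, but not w0 R w4.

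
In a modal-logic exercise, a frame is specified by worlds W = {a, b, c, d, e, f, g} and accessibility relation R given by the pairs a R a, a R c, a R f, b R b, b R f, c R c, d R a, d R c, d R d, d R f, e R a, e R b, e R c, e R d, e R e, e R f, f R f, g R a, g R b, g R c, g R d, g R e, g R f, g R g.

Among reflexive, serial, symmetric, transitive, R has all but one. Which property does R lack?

Reflexive: yes — every world is R-related to itself.
Serial: yes — every world has a successor (e.g. a R a).
Symmetric: no — a R c but not c R a.
Transitive: yes — every two-step R-path is closed by a direct edge.
Only symmetric fails.

symmetric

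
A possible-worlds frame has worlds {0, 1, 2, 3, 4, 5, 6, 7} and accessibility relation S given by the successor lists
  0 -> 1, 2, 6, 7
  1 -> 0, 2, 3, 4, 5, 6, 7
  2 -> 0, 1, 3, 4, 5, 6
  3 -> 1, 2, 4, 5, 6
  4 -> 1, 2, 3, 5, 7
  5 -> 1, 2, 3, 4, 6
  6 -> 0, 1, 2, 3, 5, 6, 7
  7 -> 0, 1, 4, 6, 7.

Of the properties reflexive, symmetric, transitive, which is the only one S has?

symmetric

Reflexive: no — 0 is not related to itself.
Symmetric: yes — every pair in S has its reverse in S.
Transitive: no — 0 S 1 and 1 S 3, but not 0 S 3.
Only symmetric holds.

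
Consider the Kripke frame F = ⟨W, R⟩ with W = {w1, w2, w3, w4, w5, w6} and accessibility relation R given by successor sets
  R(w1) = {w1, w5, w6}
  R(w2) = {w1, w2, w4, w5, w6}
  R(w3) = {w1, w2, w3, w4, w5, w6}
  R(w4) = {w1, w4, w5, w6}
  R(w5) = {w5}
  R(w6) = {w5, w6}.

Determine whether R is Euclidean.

Euclidean: no — w1 R w5 and w1 R w6, but not w5 R w6.

No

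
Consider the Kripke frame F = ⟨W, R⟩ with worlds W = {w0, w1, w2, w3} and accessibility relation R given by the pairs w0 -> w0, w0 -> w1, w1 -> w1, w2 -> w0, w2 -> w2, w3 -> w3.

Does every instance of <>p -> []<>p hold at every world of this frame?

The schema 5 characterises exactly the Euclidean frames.
Euclidean: no — w0 R w1 and w0 R w0, but not w1 R w0.

No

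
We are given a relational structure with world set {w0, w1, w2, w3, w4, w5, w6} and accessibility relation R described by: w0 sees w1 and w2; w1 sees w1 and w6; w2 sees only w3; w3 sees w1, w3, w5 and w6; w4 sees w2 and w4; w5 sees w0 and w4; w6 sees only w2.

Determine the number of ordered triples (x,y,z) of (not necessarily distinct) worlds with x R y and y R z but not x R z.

Enumerating: (w0,w1,w6), (w0,w2,w3), (w1,w6,w2), (w2,w3,w1), (w2,w3,w5), (w2,w3,w6), (w3,w5,w0), (w3,w5,w4), (w3,w6,w2), (w4,w2,w3), (w5,w0,w1), (w5,w0,w2), (w5,w4,w2), (w6,w2,w3).

14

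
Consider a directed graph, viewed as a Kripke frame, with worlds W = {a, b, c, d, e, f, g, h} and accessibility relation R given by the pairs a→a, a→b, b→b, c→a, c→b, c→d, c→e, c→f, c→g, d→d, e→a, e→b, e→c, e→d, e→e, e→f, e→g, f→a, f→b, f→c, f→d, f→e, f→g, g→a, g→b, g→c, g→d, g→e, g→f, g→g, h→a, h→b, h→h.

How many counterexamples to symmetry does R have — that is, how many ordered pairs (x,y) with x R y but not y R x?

Enumerating: (a,b), (c,a), (c,b), (c,d), (e,a), (e,b), (e,d), (f,a), (f,b), (f,d), (g,a), (g,b), (g,d), (h,a), (h,b).

15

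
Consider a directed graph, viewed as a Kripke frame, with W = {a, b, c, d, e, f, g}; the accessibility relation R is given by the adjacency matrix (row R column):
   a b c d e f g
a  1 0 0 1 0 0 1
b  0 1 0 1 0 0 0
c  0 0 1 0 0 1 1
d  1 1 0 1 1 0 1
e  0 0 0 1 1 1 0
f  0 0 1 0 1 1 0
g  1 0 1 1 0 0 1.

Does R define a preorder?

No

Reflexive: yes — every world is R-related to itself.
Transitive: no — a R d and d R b, but not a R b.
So R is not a preorder.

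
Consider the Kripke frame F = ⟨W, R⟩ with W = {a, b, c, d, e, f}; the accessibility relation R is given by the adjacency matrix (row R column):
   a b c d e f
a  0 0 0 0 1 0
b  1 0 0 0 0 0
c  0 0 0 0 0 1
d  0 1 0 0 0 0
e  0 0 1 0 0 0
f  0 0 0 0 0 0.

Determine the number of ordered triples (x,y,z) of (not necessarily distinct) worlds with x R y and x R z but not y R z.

5

Enumerating: (a,e,e), (b,a,a), (c,f,f), (d,b,b), (e,c,c).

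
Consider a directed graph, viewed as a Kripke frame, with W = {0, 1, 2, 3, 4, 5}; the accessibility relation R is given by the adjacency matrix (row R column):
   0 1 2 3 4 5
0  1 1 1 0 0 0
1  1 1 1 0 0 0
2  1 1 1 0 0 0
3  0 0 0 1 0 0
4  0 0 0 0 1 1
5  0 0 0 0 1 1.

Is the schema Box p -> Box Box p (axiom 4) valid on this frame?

The schema 4 characterises exactly the transitive frames.
Transitive: yes — every two-step R-path is closed by a direct edge.

Yes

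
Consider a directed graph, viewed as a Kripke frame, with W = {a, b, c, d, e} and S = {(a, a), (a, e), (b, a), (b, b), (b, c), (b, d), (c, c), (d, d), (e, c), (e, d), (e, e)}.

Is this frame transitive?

No

Transitive: no — a S e and e S c, but not a S c.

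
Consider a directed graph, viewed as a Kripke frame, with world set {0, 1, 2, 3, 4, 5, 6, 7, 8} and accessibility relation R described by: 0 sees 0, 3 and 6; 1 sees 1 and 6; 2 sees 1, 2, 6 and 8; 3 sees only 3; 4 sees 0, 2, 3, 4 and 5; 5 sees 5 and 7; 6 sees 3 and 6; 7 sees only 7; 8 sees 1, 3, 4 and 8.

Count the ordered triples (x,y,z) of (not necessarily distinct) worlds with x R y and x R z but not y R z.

36

Enumerating: (0,3,0), (0,3,6), (0,6,0), (1,6,1), (2,1,2), (2,1,8), (2,6,1), (2,6,2), (2,6,8), (2,8,2), (2,8,6), (4,0,2), … and 24 more.
Total: 36.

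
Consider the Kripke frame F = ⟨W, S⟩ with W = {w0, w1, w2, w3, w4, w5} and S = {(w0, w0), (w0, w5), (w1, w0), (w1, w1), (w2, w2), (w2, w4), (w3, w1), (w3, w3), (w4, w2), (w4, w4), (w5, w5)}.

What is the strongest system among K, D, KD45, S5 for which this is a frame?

D

Serial (axiom D): yes — every world has a successor (e.g. w0 S w0).
Euclidean (axiom 5): no — w0 S w5 and w0 S w0, but not w5 S w0.
Transitive (axiom 4): no — w1 S w0 and w0 S w5, but not w1 S w5.
Reflexive (axiom T): yes — every world is S-related to itself.
So F validates K, D; KD45 would additionally require S to be Euclidean and transitive. The strongest is D.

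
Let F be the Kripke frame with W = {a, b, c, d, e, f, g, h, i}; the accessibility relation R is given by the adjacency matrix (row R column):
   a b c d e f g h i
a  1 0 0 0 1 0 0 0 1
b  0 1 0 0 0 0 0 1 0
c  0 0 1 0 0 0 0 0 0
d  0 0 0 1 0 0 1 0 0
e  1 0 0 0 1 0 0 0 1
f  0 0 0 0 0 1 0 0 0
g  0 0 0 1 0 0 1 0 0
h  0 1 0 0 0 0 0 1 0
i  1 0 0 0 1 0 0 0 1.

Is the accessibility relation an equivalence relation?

Yes

Reflexive: yes — every world is R-related to itself.
Symmetric: yes — every pair in R has its reverse in R.
Transitive: yes — every two-step R-path is closed by a direct edge.
So R is an equivalence relation.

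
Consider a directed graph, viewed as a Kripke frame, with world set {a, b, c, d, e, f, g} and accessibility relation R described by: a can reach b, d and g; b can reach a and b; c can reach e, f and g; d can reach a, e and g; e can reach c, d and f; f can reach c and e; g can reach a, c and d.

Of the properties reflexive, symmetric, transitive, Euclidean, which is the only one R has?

Reflexive: no — a is not related to itself.
Symmetric: yes — every pair in R has its reverse in R.
Transitive: no — a R d and d R e, but not a R e.
Euclidean: no — a R b and a R d, but not b R d.
Only symmetric holds.

symmetric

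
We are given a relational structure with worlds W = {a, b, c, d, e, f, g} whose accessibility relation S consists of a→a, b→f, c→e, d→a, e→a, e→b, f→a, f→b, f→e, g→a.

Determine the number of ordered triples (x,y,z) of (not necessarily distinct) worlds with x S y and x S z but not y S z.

11

Enumerating: (b,f,f), (c,e,e), (e,a,b), (e,b,a), (e,b,b), (f,a,b), (f,a,e), (f,b,a), (f,b,b), (f,b,e), (f,e,e).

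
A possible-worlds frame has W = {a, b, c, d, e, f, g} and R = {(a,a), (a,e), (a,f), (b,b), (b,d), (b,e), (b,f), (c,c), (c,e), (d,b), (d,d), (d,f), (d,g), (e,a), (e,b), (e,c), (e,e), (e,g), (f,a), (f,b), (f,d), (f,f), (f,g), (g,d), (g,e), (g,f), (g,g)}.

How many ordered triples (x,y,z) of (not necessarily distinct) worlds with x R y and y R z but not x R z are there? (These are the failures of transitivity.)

Enumerating: (a,e,b), (a,e,c), (a,e,g), (a,f,b), (a,f,d), (a,f,g), (b,d,g), (b,e,a), (b,e,c), (b,e,g), (b,f,a), (b,f,g), … and 20 more.
Total: 32.

32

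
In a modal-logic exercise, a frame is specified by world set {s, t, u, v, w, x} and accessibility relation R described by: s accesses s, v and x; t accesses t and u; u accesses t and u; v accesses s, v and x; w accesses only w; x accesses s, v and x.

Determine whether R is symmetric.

Symmetric: yes — every pair in R has its reverse in R.

Yes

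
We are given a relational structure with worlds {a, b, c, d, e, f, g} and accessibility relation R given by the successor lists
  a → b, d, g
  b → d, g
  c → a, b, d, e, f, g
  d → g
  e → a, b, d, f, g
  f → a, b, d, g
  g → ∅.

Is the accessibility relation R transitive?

Yes

Transitive: yes — every two-step R-path is closed by a direct edge.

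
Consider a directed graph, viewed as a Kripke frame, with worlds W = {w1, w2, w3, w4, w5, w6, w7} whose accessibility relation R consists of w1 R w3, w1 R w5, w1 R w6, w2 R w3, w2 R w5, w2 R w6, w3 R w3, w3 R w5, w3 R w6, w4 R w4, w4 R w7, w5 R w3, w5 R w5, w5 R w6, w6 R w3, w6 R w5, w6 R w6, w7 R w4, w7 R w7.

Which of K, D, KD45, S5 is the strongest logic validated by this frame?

KD45

Serial (axiom D): yes — every world has a successor (e.g. w1 R w3).
Euclidean (axiom 5): yes — any two successors of a common world are R-related.
Transitive (axiom 4): yes — every two-step R-path is closed by a direct edge.
Reflexive (axiom T): no — w1 is not related to itself.
So F validates K, D, KD45; S5 would additionally require R to be reflexive. The strongest is KD45.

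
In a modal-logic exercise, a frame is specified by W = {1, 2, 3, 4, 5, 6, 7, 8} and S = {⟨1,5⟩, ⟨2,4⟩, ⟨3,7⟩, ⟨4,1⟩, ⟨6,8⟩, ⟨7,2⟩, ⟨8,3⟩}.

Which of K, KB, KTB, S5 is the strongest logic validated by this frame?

Symmetric (axiom B): no — 1 S 5 but not 5 S 1.
Reflexive (axiom T): no — 1 is not related to itself.
Euclidean (axiom 5): no — 1 S 5 and 1 S 5, but not 5 S 5.
So F validates K; KB would additionally require S to be symmetric. The strongest is K.

K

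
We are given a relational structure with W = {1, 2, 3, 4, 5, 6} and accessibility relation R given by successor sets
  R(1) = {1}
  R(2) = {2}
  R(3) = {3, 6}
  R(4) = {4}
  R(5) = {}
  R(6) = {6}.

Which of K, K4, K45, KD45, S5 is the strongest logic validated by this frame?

K4

Transitive (axiom 4): yes — every two-step R-path is closed by a direct edge.
Euclidean (axiom 5): no — 3 R 6 and 3 R 3, but not 6 R 3.
Serial (axiom D): no — 5 has no R-successor.
Reflexive (axiom T): no — 5 is not related to itself.
So F validates K, K4; K45 would additionally require R to be Euclidean. The strongest is K4.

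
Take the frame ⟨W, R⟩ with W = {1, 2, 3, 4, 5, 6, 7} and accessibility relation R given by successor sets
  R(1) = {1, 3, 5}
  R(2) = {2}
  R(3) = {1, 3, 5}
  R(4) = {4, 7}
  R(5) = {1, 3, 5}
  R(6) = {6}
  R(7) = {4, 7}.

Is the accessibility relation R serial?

Yes

Serial: yes — every world has a successor (e.g. 1 R 1).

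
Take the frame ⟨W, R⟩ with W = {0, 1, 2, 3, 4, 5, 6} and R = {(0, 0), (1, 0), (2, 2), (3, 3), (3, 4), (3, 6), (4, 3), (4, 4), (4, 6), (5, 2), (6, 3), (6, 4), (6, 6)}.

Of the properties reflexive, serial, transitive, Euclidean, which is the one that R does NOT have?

reflexive

Reflexive: no — 1 is not related to itself.
Serial: yes — every world has a successor (e.g. 0 R 0).
Transitive: yes — every two-step R-path is closed by a direct edge.
Euclidean: yes — any two successors of a common world are R-related.
Only reflexive fails.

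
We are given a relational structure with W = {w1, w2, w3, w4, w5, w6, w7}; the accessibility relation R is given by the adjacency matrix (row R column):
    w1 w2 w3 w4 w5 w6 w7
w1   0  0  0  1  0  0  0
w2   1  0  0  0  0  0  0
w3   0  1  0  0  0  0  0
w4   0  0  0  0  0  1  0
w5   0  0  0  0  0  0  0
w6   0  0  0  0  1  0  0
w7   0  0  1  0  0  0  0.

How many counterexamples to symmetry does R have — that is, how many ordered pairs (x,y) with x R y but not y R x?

Enumerating: (w1,w4), (w2,w1), (w3,w2), (w4,w6), (w6,w5), (w7,w3).

6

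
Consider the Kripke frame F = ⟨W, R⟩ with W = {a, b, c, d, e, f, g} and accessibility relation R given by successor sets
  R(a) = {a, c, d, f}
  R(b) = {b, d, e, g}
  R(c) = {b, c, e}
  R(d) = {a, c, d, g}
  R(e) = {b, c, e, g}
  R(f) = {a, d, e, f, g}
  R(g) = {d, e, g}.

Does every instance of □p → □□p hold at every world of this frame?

Axiom 4 corresponds to the accessibility relation being transitive.
Transitive: no — a R c and c R b, but not a R b.

No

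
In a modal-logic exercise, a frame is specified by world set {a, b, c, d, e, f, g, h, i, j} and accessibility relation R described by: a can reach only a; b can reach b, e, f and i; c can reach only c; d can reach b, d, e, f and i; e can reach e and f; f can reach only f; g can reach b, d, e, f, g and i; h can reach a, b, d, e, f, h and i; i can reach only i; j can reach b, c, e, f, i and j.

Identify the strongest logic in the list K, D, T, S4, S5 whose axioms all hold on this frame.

Serial (axiom D): yes — every world has a successor (e.g. a R a).
Reflexive (axiom T): yes — every world is R-related to itself.
Transitive (axiom 4): yes — every two-step R-path is closed by a direct edge.
Euclidean (axiom 5): no — b R e and b R i, but not e R i.
So F validates K, D, T, S4; S5 would additionally require R to be Euclidean. The strongest is S4.

S4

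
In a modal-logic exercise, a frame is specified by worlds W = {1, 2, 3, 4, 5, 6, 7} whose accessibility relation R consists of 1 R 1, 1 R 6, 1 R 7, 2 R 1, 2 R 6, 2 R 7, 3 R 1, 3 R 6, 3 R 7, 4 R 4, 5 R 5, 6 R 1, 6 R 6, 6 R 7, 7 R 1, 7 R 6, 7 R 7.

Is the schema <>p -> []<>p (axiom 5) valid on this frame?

The schema 5 characterises exactly the Euclidean frames.
Euclidean: yes — any two successors of a common world are R-related.

Yes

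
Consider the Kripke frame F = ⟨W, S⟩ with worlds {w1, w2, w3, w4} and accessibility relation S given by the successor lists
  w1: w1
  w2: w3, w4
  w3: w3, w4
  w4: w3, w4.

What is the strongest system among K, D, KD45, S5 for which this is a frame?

Serial (axiom D): yes — every world has a successor (e.g. w1 S w1).
Euclidean (axiom 5): yes — any two successors of a common world are S-related.
Transitive (axiom 4): yes — every two-step S-path is closed by a direct edge.
Reflexive (axiom T): no — w2 is not related to itself.
So F validates K, D, KD45; S5 would additionally require S to be reflexive. The strongest is KD45.

KD45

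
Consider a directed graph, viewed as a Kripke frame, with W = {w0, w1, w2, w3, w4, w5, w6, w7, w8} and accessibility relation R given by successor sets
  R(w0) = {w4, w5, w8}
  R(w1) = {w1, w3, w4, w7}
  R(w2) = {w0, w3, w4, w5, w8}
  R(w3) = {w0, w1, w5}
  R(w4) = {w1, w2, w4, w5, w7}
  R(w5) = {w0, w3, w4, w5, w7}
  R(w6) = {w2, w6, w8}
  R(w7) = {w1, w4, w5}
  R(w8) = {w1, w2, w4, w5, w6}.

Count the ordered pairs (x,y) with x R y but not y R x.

Enumerating: (w0,w4), (w0,w8), (w2,w0), (w2,w3), (w2,w5), (w3,w0), (w6,w2), (w8,w1), (w8,w4), (w8,w5).

10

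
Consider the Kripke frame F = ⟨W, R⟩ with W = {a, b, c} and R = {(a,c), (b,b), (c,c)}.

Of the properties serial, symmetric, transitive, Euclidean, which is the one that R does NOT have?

symmetric

Serial: yes — every world has a successor (e.g. a R c).
Symmetric: no — a R c but not c R a.
Transitive: yes — every two-step R-path is closed by a direct edge.
Euclidean: yes — any two successors of a common world are R-related.
Only symmetric fails.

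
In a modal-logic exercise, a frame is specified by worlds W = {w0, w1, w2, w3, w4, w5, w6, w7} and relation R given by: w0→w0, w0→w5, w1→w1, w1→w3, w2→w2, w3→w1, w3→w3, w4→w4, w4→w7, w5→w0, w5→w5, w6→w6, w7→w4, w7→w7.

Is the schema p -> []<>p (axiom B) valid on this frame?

Yes

By correspondence theory, B is valid on a frame iff R is symmetric.
Symmetric: yes — every pair in R has its reverse in R.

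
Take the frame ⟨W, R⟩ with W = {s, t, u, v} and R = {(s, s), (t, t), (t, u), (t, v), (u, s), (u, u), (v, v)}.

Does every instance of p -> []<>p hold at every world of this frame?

No

Axiom B corresponds to the accessibility relation being symmetric.
Symmetric: no — t R u but not u R t.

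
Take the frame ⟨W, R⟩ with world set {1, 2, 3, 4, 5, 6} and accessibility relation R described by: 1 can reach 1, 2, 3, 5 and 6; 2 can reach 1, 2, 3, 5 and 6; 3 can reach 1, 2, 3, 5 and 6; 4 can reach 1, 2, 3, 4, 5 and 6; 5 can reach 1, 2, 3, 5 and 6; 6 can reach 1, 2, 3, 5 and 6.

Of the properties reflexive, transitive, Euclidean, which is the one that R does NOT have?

Euclidean

Reflexive: yes — every world is R-related to itself.
Transitive: yes — every two-step R-path is closed by a direct edge.
Euclidean: no — 4 R 1 and 4 R 4, but not 1 R 4.
Only Euclidean fails.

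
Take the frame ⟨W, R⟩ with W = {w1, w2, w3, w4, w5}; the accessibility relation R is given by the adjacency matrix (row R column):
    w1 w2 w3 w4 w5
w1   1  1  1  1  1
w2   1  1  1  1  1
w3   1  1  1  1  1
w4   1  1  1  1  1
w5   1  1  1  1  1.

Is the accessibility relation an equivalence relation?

Yes

Reflexive: yes — every world is R-related to itself.
Symmetric: yes — every pair in R has its reverse in R.
Transitive: yes — every two-step R-path is closed by a direct edge.
So R is an equivalence relation.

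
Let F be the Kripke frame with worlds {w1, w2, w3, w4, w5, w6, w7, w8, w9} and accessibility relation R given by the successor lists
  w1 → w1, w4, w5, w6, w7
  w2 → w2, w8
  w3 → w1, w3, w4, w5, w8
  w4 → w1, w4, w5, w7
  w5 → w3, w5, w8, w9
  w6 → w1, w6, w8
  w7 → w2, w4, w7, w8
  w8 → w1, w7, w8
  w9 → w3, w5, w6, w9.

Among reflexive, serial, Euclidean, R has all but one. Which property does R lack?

Euclidean

Reflexive: yes — every world is R-related to itself.
Serial: yes — every world has a successor (e.g. w1 R w1).
Euclidean: no — w1 R w4 and w1 R w6, but not w4 R w6.
Only Euclidean fails.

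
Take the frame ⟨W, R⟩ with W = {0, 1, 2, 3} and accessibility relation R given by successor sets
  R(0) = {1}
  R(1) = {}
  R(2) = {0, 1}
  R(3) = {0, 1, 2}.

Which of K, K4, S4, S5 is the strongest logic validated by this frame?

Transitive (axiom 4): yes — every two-step R-path is closed by a direct edge.
Reflexive (axiom T): no — 0 is not related to itself.
Euclidean (axiom 5): no — 2 R 1 and 2 R 0, but not 1 R 0.
So F validates K, K4; S4 would additionally require R to be reflexive. The strongest is K4.

K4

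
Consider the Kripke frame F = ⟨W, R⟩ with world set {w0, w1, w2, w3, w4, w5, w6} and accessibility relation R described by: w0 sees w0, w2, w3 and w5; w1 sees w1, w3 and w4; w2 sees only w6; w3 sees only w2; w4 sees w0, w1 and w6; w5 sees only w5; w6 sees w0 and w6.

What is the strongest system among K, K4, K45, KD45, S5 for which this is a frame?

Transitive (axiom 4): no — w0 R w2 and w2 R w6, but not w0 R w6.
Euclidean (axiom 5): no — w0 R w2 and w0 R w3, but not w2 R w3.
Serial (axiom D): yes — every world has a successor (e.g. w0 R w0).
Reflexive (axiom T): no — w2 is not related to itself.
So F validates K; K4 would additionally require R to be transitive. The strongest is K.

K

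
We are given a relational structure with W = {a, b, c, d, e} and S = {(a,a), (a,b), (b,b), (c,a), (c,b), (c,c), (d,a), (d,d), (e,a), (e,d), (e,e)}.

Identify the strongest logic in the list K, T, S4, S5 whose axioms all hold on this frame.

Reflexive (axiom T): yes — every world is S-related to itself.
Transitive (axiom 4): no — d S a and a S b, but not d S b.
Euclidean (axiom 5): no — c S b and c S a, but not b S a.
So F validates K, T; S4 would additionally require S to be transitive. The strongest is T.

T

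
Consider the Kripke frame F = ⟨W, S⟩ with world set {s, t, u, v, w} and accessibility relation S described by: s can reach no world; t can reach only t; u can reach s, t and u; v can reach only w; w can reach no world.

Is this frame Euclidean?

No

Euclidean: no — u S s and u S t, but not s S t.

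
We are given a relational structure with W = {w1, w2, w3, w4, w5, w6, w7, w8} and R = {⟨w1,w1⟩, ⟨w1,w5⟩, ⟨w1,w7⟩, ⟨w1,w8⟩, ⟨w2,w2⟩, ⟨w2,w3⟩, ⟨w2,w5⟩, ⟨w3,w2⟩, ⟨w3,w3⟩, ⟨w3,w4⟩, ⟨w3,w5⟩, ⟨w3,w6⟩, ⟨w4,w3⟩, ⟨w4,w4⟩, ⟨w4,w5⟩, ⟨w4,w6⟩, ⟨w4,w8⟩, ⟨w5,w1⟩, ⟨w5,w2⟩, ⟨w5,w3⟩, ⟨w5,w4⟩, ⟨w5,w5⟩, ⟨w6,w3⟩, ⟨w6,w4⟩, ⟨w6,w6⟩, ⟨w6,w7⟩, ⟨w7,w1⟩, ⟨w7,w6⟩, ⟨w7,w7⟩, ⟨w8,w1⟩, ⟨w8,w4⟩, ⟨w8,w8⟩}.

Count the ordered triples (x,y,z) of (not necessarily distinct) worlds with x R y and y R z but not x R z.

36

Enumerating: (w1,w5,w2), (w1,w5,w3), (w1,w5,w4), (w1,w7,w6), (w1,w8,w4), (w2,w3,w4), (w2,w3,w6), (w2,w5,w1), (w2,w5,w4), (w3,w4,w8), (w3,w5,w1), (w3,w6,w7), … and 24 more.
Total: 36.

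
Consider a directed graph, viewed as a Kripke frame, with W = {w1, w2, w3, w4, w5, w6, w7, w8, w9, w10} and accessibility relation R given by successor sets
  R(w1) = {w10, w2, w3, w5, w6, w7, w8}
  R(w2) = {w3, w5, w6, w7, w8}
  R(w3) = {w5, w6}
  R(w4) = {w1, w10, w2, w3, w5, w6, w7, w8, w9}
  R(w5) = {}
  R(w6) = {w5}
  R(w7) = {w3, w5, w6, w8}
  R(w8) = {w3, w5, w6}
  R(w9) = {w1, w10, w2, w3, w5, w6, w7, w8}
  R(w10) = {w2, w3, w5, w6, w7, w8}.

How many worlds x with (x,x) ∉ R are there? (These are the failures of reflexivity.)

Enumerating: w1, w2, w3, w4, w5, w6, w7, w8, w9, w10.

10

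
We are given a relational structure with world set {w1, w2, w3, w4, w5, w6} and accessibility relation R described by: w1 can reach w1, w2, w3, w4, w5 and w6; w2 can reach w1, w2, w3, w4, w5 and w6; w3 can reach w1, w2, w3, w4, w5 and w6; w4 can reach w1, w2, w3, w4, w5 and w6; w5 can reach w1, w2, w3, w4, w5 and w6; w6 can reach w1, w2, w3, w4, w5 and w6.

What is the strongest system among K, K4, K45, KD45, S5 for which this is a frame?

Transitive (axiom 4): yes — every two-step R-path is closed by a direct edge.
Euclidean (axiom 5): yes — any two successors of a common world are R-related.
Serial (axiom D): yes — every world has a successor (e.g. w1 R w1).
Reflexive (axiom T): yes — every world is R-related to itself.
So F validates K, K4, K45, KD45, S5. The strongest is S5.

S5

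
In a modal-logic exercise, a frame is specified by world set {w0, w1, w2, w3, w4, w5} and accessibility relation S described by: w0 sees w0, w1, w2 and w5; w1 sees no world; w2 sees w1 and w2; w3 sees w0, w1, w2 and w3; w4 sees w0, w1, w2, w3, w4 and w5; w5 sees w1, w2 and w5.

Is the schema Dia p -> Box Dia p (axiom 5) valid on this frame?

No

By correspondence theory, 5 is valid on a frame iff S is Euclidean.
Euclidean: no — w0 S w1 and w0 S w2, but not w1 S w2.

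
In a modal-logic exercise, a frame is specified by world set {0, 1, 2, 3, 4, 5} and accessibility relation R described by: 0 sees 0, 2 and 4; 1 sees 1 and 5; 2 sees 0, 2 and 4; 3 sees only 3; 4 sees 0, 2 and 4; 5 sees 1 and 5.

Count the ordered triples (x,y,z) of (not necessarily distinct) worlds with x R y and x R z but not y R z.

R is Euclidean; there are no such tuples.

0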